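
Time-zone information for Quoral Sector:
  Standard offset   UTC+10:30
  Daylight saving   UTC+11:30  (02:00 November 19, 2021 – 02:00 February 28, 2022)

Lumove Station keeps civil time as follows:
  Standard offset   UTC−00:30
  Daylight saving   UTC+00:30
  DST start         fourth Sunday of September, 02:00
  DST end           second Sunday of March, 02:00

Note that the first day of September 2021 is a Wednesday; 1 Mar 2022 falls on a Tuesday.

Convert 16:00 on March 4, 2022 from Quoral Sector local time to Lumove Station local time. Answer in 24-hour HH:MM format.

March 4, 2022 is outside the daylight-saving period (19 November 2021 – 28 February 2022), so Quoral Sector is on standard time, UTC+10:30.
16:00 Quoral Sector − 10h30m = 05:30 UTC.
1 September 2021 is a Wednesday, so the first Sunday is September 5 and the fourth is September 26.
1 March 2022 is a Tuesday, so the first Sunday is March 6 and the second is March 13.
At the standard offset (UTC−00:30), 05:30 UTC − 0h30m = 05:00 Lumove Station standard time.
The standard-time date in Lumove Station, March 4, 2022, falls between 26 September 2021 and 13 March 2022, so daylight saving is in effect and Lumove Station is at UTC+00:30.
05:30 UTC + 0h30m = 06:00 Lumove Station.

06:00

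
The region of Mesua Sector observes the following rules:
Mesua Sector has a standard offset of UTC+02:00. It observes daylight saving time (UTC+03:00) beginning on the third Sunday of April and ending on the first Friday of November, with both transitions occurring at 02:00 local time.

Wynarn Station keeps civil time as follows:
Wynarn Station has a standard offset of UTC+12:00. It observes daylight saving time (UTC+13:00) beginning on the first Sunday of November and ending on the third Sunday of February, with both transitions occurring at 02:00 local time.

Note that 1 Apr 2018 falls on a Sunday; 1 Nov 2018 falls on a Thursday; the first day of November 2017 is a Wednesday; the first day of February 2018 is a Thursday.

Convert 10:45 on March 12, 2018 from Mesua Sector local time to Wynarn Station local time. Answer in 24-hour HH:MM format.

20:45

1 April 2018 is a Sunday, so the first Sunday is April 1 and the third is April 15.
1 November 2018 is a Thursday, so the first Friday is November 2.
March 12, 2018 is outside the daylight-saving period (15 April – 2 November), so Mesua Sector is on standard time, UTC+02:00.
10:45 Mesua Sector − 2h = 08:45 UTC.
1 November 2017 is a Wednesday, so the first Sunday is November 5.
1 February 2018 is a Thursday, so the first Sunday is February 4 and the third is February 18.
At the standard offset (UTC+12:00), 08:45 UTC + 12h = 20:45 Wynarn Station standard time.
Daylight saving runs 5 November 2017 – 18 February 2018; the standard-time date in Wynarn Station, March 12, 2018, is outside that window, so Wynarn Station is on standard time at UTC+12:00.
08:45 UTC + 12h = 20:45 Wynarn Station.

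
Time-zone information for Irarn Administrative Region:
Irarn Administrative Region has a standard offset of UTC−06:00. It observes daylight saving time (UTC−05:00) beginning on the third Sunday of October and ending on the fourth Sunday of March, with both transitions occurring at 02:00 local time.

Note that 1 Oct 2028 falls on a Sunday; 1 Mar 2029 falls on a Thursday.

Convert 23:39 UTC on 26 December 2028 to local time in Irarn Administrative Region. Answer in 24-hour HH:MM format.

1 October 2028 is a Sunday, so the first Sunday is October 1 and the third is October 15.
1 March 2029 is a Thursday, so the first Sunday is March 4 and the fourth is March 25.
At the standard offset (UTC−06:00), 23:39 UTC − 6h = 17:39 Irarn Administrative Region standard time.
The standard-time date in Irarn Administrative Region, 26 December 2028, falls between 15 October 2028 and 25 March 2029, so daylight saving is in effect and Irarn Administrative Region is at UTC−05:00.
23:39 UTC − 5h = 18:39 local.

18:39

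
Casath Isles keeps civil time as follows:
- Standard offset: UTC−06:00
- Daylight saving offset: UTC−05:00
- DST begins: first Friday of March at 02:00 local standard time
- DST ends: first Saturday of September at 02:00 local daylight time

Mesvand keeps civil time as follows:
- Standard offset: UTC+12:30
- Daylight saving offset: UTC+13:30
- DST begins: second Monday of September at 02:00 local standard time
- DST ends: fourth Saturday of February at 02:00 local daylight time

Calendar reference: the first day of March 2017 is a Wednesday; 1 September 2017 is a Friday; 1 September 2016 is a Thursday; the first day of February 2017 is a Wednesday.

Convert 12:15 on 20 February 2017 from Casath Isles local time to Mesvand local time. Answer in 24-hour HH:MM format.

07:45

1 March 2017 is a Wednesday, so the first Friday is March 3.
1 September 2017 is a Friday, so the first Saturday is September 2.
Daylight saving runs 3 March – 2 September; 20 February 2017 is outside that window, so Casath Isles is on standard time at UTC−06:00.
12:15 Casath Isles + 6h = 18:15 UTC.
1 September 2016 is a Thursday, so the first Monday is September 5 and the second is September 12.
1 February 2017 is a Wednesday, so the first Saturday is February 4 and the fourth is February 25.
At the standard offset (UTC+12:30), 18:15 UTC + 12h30m = 06:45 Mesvand standard time (rolling into the next day, 21 February 2017).
The standard-time date in Mesvand, 21 February 2017, lies within the daylight-saving period (12 September 2016 – 25 February 2017), so Mesvand is on daylight time, UTC+13:30.
18:15 UTC + 13h30m = 07:45 Mesvand (rolling into the next day, 21 February 2017).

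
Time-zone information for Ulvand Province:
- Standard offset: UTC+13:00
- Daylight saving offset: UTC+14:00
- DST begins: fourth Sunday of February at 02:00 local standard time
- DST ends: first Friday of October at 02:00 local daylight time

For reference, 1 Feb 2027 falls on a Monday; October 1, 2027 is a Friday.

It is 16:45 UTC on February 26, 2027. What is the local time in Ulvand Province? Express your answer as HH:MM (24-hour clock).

05:45

1 February 2027 is a Monday, so the first Sunday is February 7 and the fourth is February 28.
1 October 2027 is a Friday, so the first Friday is October 1.
At the standard offset (UTC+13:00), 16:45 UTC + 13h = 05:45 Ulvand Province standard time (rolling into the next day, 27 February 2027).
The standard-time date in Ulvand Province, February 27, 2027, does not fall between 28 February and 1 October, so daylight saving is not in effect and Ulvand Province is at UTC+13:00.
16:45 UTC + 13h = 05:45 local (rolling into the next day, 27 February 2027).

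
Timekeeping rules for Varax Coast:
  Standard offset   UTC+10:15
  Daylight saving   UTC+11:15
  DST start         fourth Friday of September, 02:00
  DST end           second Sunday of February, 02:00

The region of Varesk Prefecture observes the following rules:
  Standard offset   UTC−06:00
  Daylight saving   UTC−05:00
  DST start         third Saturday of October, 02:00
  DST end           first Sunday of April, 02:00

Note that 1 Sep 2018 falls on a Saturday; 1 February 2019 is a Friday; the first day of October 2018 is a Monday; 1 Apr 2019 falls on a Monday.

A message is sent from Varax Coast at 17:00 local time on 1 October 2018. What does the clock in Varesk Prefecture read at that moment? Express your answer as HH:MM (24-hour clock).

1 September 2018 is a Saturday, so the first Friday is September 7 and the fourth is September 28.
1 February 2019 is a Friday, so the first Sunday is February 3 and the second is February 10.
Daylight saving runs 28 September 2018 – 10 February 2019; 1 October 2018 is inside that window, so Varax Coast is at UTC+11:15.
17:00 Varax Coast − 11h15m = 05:45 UTC.
1 October 2018 is a Monday, so the first Saturday is October 6 and the third is October 20.
1 April 2019 is a Monday, so the first Sunday is April 7.
At the standard offset (UTC−06:00), 05:45 UTC − 6h = 23:45 Varesk Prefecture standard time (rolling into the previous day, 30 September 2018).
The standard-time date in Varesk Prefecture, 30 September 2018, is outside the daylight-saving period (20 October 2018 – 7 April 2019), so Varesk Prefecture is on standard time, UTC−06:00.
05:45 UTC − 6h = 23:45 Varesk Prefecture (rolling into the previous day, 30 September 2018).

23:45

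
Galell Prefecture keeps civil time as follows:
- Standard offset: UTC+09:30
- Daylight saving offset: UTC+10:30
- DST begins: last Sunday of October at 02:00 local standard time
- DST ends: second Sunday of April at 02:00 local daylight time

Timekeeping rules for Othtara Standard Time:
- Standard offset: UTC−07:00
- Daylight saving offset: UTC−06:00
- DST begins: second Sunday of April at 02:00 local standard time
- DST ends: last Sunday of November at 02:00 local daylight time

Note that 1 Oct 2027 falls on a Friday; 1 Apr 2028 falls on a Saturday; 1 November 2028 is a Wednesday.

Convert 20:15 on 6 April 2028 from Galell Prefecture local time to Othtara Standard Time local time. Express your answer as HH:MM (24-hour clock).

1 October 2027 is a Friday, so Sundays fall on 3, 10, 17, 24, 31; the last is October 31.
1 April 2028 is a Saturday, so the first Sunday is April 2 and the second is April 9.
6 April 2028 lies within the daylight-saving period (31 October 2027 – 9 April 2028), so Galell Prefecture is on daylight time, UTC+10:30.
20:15 Galell Prefecture − 10h30m = 09:45 UTC.
1 April 2028 is a Saturday, so the first Sunday is April 2 and the second is April 9.
1 November 2028 is a Wednesday, so Sundays fall on 5, 12, 19, 26; the last is November 26.
At the standard offset (UTC−07:00), 09:45 UTC − 7h = 02:45 Othtara Standard Time standard time.
The standard-time date in Othtara Standard Time, 6 April 2028, does not fall between 9 April and 26 November, so daylight saving is not in effect and Othtara Standard Time is at UTC−07:00.
09:45 UTC − 7h = 02:45 Othtara Standard Time.

02:45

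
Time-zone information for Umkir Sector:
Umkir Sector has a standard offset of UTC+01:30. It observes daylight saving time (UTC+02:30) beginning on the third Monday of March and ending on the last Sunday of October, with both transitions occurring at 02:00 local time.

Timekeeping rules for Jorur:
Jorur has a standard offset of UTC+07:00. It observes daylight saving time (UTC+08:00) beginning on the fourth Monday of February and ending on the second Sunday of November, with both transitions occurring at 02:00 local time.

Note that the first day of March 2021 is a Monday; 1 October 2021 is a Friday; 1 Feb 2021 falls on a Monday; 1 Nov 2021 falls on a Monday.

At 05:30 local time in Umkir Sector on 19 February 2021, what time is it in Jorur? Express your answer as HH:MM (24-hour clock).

1 March 2021 is a Monday, so the first Monday is March 1 and the third is March 15.
1 October 2021 is a Friday, so Sundays fall on 3, 10, 17, 24, 31; the last is October 31.
19 February 2021 does not fall between 15 March and 31 October, so daylight saving is not in effect and Umkir Sector is at UTC+01:30.
05:30 Umkir Sector − 1h30m = 04:00 UTC.
1 February 2021 is a Monday, so the first Monday is February 1 and the fourth is February 22.
1 November 2021 is a Monday, so the first Sunday is November 7 and the second is November 14.
At the standard offset (UTC+07:00), 04:00 UTC + 7h = 11:00 Jorur standard time.
The standard-time date in Jorur, 19 February 2021, is outside the daylight-saving period (22 February – 14 November), so Jorur is on standard time, UTC+07:00.
04:00 UTC + 7h = 11:00 Jorur.

11:00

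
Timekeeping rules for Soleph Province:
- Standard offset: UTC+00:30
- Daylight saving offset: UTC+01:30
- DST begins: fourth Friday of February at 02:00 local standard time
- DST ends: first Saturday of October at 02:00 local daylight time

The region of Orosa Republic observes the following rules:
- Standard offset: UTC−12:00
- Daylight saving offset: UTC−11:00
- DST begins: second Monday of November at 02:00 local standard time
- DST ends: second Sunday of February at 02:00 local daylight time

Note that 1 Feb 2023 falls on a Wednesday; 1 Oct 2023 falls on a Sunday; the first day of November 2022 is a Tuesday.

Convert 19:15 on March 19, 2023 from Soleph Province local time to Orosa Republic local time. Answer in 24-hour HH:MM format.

1 February 2023 is a Wednesday, so the first Friday is February 3 and the fourth is February 24.
1 October 2023 is a Sunday, so the first Saturday is October 7.
March 19, 2023 falls between 24 February and 7 October, so daylight saving is in effect and Soleph Province is at UTC+01:30.
19:15 Soleph Province − 1h30m = 17:45 UTC.
1 November 2022 is a Tuesday, so the first Monday is November 7 and the second is November 14.
1 February 2023 is a Wednesday, so the first Sunday is February 5 and the second is February 12.
At the standard offset (UTC−12:00), 17:45 UTC − 12h = 05:45 Orosa Republic standard time.
The standard-time date in Orosa Republic, March 19, 2023, does not fall between 14 November 2022 and 12 February 2023, so daylight saving is not in effect and Orosa Republic is at UTC−12:00.
17:45 UTC − 12h = 05:45 Orosa Republic.

05:45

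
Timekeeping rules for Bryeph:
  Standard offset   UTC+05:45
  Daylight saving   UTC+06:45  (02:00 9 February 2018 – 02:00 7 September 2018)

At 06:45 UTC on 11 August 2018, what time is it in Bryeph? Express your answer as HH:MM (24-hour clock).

13:30

At the standard offset (UTC+05:45), 06:45 UTC + 5h45m = 12:30 Bryeph standard time.
The standard-time date in Bryeph, 11 August 2018, lies within the daylight-saving period (9 February – 7 September), so Bryeph is on daylight time, UTC+06:45.
06:45 UTC + 6h45m = 13:30 local.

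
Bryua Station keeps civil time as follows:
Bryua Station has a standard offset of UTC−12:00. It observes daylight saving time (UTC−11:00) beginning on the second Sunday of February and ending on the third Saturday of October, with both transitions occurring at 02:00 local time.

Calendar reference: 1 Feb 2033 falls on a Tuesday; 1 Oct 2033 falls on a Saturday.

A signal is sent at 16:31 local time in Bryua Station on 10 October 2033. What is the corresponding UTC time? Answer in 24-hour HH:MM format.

03:31

1 February 2033 is a Tuesday, so the first Sunday is February 6 and the second is February 13.
1 October 2033 is a Saturday, so the first Saturday is October 1 and the third is October 15.
10 October 2033 lies within the daylight-saving period (13 February – 15 October), so Bryua Station is on daylight time, UTC−11:00.
16:31 local + 11h = 03:31 UTC (rolling into the next day, 11 October 2033).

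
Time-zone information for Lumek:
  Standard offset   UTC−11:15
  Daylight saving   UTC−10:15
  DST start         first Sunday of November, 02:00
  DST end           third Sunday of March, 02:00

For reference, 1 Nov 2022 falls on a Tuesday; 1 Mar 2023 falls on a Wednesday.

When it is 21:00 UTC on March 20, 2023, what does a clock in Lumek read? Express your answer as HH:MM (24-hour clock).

09:45

1 November 2022 is a Tuesday, so the first Sunday is November 6.
1 March 2023 is a Wednesday, so the first Sunday is March 5 and the third is March 19.
At the standard offset (UTC−11:15), 21:00 UTC − 11h15m = 09:45 Lumek standard time.
The standard-time date in Lumek, March 20, 2023, is outside the daylight-saving period (6 November 2022 – 19 March 2023), so Lumek is on standard time, UTC−11:15.
21:00 UTC − 11h15m = 09:45 local.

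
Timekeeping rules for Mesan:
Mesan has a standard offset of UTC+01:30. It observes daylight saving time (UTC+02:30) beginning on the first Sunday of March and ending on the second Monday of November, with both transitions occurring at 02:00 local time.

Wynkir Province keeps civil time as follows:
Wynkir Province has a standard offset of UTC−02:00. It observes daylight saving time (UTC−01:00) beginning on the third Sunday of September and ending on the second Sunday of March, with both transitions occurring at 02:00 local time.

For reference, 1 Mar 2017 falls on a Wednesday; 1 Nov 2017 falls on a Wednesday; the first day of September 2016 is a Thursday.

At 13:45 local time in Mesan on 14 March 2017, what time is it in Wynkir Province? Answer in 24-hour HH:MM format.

09:15

1 March 2017 is a Wednesday, so the first Sunday is March 5.
1 November 2017 is a Wednesday, so the first Monday is November 6 and the second is November 13.
Daylight saving runs 5 March – 13 November; 14 March 2017 is inside that window, so Mesan is at UTC+02:30.
13:45 Mesan − 2h30m = 11:15 UTC.
1 September 2016 is a Thursday, so the first Sunday is September 4 and the third is September 18.
1 March 2017 is a Wednesday, so the first Sunday is March 5 and the second is March 12.
At the standard offset (UTC−02:00), 11:15 UTC − 2h = 09:15 Wynkir Province standard time.
Daylight saving runs 18 September 2016 – 12 March 2017; the standard-time date in Wynkir Province, 14 March 2017, is outside that window, so Wynkir Province is on standard time at UTC−02:00.
11:15 UTC − 2h = 09:15 Wynkir Province.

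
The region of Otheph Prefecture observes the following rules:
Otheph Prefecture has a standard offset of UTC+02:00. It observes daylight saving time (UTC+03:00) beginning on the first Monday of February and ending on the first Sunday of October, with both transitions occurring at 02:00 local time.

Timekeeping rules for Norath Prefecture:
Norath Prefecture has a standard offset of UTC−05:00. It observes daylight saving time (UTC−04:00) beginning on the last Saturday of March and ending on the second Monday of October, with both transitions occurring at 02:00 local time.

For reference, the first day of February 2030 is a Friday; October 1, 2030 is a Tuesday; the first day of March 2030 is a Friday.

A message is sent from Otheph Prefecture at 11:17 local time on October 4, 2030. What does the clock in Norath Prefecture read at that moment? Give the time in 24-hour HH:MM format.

04:17

1 February 2030 is a Friday, so the first Monday is February 4.
1 October 2030 is a Tuesday, so the first Sunday is October 6.
Daylight saving runs 4 February – 6 October; October 4, 2030 is inside that window, so Otheph Prefecture is at UTC+03:00.
11:17 Otheph Prefecture − 3h = 08:17 UTC.
1 March 2030 is a Friday, so Saturdays fall on 2, 9, 16, 23, 30; the last is March 30.
1 October 2030 is a Tuesday, so the first Monday is October 7 and the second is October 14.
At the standard offset (UTC−05:00), 08:17 UTC − 5h = 03:17 Norath Prefecture standard time.
The standard-time date in Norath Prefecture, October 4, 2030, falls between 30 March and 14 October, so daylight saving is in effect and Norath Prefecture is at UTC−04:00.
08:17 UTC − 4h = 04:17 Norath Prefecture.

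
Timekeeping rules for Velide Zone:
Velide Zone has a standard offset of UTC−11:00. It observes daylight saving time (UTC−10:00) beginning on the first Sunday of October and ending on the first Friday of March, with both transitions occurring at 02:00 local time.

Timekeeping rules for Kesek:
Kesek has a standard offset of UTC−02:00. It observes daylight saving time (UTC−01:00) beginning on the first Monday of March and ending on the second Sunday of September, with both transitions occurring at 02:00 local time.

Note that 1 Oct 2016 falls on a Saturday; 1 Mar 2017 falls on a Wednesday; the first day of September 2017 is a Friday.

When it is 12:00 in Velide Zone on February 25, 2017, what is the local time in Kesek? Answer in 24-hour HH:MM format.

1 October 2016 is a Saturday, so the first Sunday is October 2.
1 March 2017 is a Wednesday, so the first Friday is March 3.
February 25, 2017 falls between 2 October 2016 and 3 March 2017, so daylight saving is in effect and Velide Zone is at UTC−10:00.
12:00 Velide Zone + 10h = 22:00 UTC.
1 March 2017 is a Wednesday, so the first Monday is March 6.
1 September 2017 is a Friday, so the first Sunday is September 3 and the second is September 10.
At the standard offset (UTC−02:00), 22:00 UTC − 2h = 20:00 Kesek standard time.
The standard-time date in Kesek, February 25, 2017, does not fall between 6 March and 10 September, so daylight saving is not in effect and Kesek is at UTC−02:00.
22:00 UTC − 2h = 20:00 Kesek.

20:00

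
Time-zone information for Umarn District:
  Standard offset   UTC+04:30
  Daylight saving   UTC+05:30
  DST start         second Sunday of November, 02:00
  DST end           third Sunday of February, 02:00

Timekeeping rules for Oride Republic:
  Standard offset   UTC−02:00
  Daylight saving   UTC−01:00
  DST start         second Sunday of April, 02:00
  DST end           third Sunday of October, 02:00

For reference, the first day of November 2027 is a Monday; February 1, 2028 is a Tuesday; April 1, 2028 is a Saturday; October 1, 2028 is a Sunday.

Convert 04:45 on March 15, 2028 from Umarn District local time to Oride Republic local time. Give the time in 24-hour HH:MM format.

22:15

1 November 2027 is a Monday, so the first Sunday is November 7 and the second is November 14.
1 February 2028 is a Tuesday, so the first Sunday is February 6 and the third is February 20.
Daylight saving runs 14 November 2027 – 20 February 2028; March 15, 2028 is outside that window, so Umarn District is on standard time at UTC+04:30.
04:45 Umarn District − 4h30m = 00:15 UTC.
1 April 2028 is a Saturday, so the first Sunday is April 2 and the second is April 9.
1 October 2028 is a Sunday, so the first Sunday is October 1 and the third is October 15.
At the standard offset (UTC−02:00), 00:15 UTC − 2h = 22:15 Oride Republic standard time (rolling into the previous day, 14 March 2028).
The standard-time date in Oride Republic, March 14, 2028, does not fall between 9 April and 15 October, so daylight saving is not in effect and Oride Republic is at UTC−02:00.
00:15 UTC − 2h = 22:15 Oride Republic (rolling into the previous day, 14 March 2028).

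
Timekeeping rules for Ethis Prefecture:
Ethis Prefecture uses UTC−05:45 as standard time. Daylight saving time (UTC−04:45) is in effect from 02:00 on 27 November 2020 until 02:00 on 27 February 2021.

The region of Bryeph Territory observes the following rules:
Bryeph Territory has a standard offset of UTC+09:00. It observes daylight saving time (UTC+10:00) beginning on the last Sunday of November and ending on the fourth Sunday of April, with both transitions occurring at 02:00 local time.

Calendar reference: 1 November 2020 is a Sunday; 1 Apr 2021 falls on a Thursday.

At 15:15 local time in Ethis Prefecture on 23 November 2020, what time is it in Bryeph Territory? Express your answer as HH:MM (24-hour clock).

23 November 2020 is outside the daylight-saving period (27 November 2020 – 27 February 2021), so Ethis Prefecture is on standard time, UTC−05:45.
15:15 Ethis Prefecture + 5h45m = 21:00 UTC.
1 November 2020 is a Sunday, so Sundays fall on 1, 8, 15, 22, 29; the last is November 29.
1 April 2021 is a Thursday, so the first Sunday is April 4 and the fourth is April 25.
At the standard offset (UTC+09:00), 21:00 UTC + 9h = 06:00 Bryeph Territory standard time (rolling into the next day, 24 November 2020).
The standard-time date in Bryeph Territory, 24 November 2020, is outside the daylight-saving period (29 November 2020 – 25 April 2021), so Bryeph Territory is on standard time, UTC+09:00.
21:00 UTC + 9h = 06:00 Bryeph Territory (rolling into the next day, 24 November 2020).

06:00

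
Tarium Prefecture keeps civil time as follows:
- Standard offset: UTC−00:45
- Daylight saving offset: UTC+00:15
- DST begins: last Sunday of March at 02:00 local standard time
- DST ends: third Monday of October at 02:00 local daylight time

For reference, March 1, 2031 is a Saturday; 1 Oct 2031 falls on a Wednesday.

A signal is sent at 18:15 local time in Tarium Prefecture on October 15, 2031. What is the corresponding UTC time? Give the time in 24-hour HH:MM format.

18:00

1 March 2031 is a Saturday, so Sundays fall on 2, 9, 16, 23, 30; the last is March 30.
1 October 2031 is a Wednesday, so the first Monday is October 6 and the third is October 20.
October 15, 2031 lies within the daylight-saving period (30 March – 20 October), so Tarium Prefecture is on daylight time, UTC+00:15.
18:15 local − 0h15m = 18:00 UTC.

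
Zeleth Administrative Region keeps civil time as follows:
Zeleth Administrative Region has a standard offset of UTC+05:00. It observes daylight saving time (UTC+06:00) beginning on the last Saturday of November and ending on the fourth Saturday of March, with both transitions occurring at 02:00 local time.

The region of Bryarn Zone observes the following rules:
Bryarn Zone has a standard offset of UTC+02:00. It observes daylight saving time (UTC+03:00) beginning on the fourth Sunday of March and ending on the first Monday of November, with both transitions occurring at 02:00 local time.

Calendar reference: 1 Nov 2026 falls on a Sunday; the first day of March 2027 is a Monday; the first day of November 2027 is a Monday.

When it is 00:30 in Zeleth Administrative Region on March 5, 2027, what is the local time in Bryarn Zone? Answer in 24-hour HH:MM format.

1 November 2026 is a Sunday, so Saturdays fall on 7, 14, 21, 28; the last is November 28.
1 March 2027 is a Monday, so the first Saturday is March 6 and the fourth is March 27.
March 5, 2027 lies within the daylight-saving period (28 November 2026 – 27 March 2027), so Zeleth Administrative Region is on daylight time, UTC+06:00.
00:30 Zeleth Administrative Region − 6h = 18:30 UTC (rolling into the previous day, 4 March 2027).
1 March 2027 is a Monday, so the first Sunday is March 7 and the fourth is March 28.
1 November 2027 is a Monday, so the first Monday is November 1.
At the standard offset (UTC+02:00), 18:30 UTC + 2h = 20:30 Bryarn Zone standard time.
Daylight saving runs 28 March – 1 November; the standard-time date in Bryarn Zone, March 4, 2027, is outside that window, so Bryarn Zone is on standard time at UTC+02:00.
18:30 UTC + 2h = 20:30 Bryarn Zone.

20:30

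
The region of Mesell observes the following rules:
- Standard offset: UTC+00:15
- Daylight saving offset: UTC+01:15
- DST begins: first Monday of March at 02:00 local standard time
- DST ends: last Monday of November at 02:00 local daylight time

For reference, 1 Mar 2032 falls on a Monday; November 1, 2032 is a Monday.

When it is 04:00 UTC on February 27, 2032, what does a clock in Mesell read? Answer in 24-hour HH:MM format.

04:15

1 March 2032 is a Monday, so the first Monday is March 1.
1 November 2032 is a Monday, so Mondays fall on 1, 8, 15, 22, 29; the last is November 29.
At the standard offset (UTC+00:15), 04:00 UTC + 0h15m = 04:15 Mesell standard time.
Daylight saving runs 1 March – 29 November; the standard-time date in Mesell, February 27, 2032, is outside that window, so Mesell is on standard time at UTC+00:15.
04:00 UTC + 0h15m = 04:15 local.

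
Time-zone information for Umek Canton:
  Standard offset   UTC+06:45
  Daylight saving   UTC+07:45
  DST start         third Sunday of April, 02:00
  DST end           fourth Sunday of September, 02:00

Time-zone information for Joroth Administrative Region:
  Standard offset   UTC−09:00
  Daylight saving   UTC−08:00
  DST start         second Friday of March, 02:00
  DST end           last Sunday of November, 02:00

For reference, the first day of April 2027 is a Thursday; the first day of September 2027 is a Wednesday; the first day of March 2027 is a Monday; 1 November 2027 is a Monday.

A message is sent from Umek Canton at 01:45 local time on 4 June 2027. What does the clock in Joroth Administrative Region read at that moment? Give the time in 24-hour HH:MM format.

1 April 2027 is a Thursday, so the first Sunday is April 4 and the third is April 18.
1 September 2027 is a Wednesday, so the first Sunday is September 5 and the fourth is September 26.
4 June 2027 falls between 18 April and 26 September, so daylight saving is in effect and Umek Canton is at UTC+07:45.
01:45 Umek Canton − 7h45m = 18:00 UTC (rolling into the previous day, 3 June 2027).
1 March 2027 is a Monday, so the first Friday is March 5 and the second is March 12.
1 November 2027 is a Monday, so Sundays fall on 7, 14, 21, 28; the last is November 28.
At the standard offset (UTC−09:00), 18:00 UTC − 9h = 09:00 Joroth Administrative Region standard time.
The standard-time date in Joroth Administrative Region, 3 June 2027, falls between 12 March and 28 November, so daylight saving is in effect and Joroth Administrative Region is at UTC−08:00.
18:00 UTC − 8h = 10:00 Joroth Administrative Region.

10:00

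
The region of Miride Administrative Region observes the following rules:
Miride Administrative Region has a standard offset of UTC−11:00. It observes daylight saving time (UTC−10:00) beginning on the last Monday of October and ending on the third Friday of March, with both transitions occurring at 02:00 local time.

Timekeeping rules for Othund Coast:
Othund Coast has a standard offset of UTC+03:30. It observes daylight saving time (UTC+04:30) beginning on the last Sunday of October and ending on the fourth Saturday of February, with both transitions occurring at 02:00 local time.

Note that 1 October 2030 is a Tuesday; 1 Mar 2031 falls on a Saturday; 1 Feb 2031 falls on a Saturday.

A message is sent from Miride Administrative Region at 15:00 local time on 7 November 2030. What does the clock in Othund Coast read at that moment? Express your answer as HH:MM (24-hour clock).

05:30

1 October 2030 is a Tuesday, so Mondays fall on 7, 14, 21, 28; the last is October 28.
1 March 2031 is a Saturday, so the first Friday is March 7 and the third is March 21.
7 November 2030 lies within the daylight-saving period (28 October 2030 – 21 March 2031), so Miride Administrative Region is on daylight time, UTC−10:00.
15:00 Miride Administrative Region + 10h = 01:00 UTC (rolling into the next day, 8 November 2030).
1 October 2030 is a Tuesday, so Sundays fall on 6, 13, 20, 27; the last is October 27.
1 February 2031 is a Saturday, so the first Saturday is February 1 and the fourth is February 22.
At the standard offset (UTC+03:30), 01:00 UTC + 3h30m = 04:30 Othund Coast standard time.
The standard-time date in Othund Coast, 8 November 2030, falls between 27 October 2030 and 22 February 2031, so daylight saving is in effect and Othund Coast is at UTC+04:30.
01:00 UTC + 4h30m = 05:30 Othund Coast.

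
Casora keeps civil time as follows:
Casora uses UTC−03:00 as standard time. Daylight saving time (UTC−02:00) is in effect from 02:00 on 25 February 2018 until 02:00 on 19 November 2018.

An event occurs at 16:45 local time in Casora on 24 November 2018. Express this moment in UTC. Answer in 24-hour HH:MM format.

24 November 2018 does not fall between 25 February and 19 November, so daylight saving is not in effect and Casora is at UTC−03:00.
16:45 local + 3h = 19:45 UTC.

19:45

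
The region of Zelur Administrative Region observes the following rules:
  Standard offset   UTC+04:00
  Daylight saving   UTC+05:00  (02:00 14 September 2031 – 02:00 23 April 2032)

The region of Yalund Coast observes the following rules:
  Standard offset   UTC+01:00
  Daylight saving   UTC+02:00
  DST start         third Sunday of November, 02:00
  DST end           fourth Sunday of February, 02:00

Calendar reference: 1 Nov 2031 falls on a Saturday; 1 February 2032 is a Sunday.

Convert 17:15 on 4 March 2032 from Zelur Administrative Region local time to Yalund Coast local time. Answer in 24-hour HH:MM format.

13:15

Daylight saving runs 14 September 2031 – 23 April 2032; 4 March 2032 is inside that window, so Zelur Administrative Region is at UTC+05:00.
17:15 Zelur Administrative Region − 5h = 12:15 UTC.
1 November 2031 is a Saturday, so the first Sunday is November 2 and the third is November 16.
1 February 2032 is a Sunday, so the first Sunday is February 1 and the fourth is February 22.
At the standard offset (UTC+01:00), 12:15 UTC + 1h = 13:15 Yalund Coast standard time.
The standard-time date in Yalund Coast, 4 March 2032, is outside the daylight-saving period (16 November 2031 – 22 February 2032), so Yalund Coast is on standard time, UTC+01:00.
12:15 UTC + 1h = 13:15 Yalund Coast.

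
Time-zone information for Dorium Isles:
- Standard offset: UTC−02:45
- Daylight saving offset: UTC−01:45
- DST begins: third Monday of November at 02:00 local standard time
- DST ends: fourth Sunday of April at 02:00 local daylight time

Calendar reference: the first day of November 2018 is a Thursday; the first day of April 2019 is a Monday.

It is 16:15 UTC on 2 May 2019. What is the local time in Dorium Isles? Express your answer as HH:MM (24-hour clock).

1 November 2018 is a Thursday, so the first Monday is November 5 and the third is November 19.
1 April 2019 is a Monday, so the first Sunday is April 7 and the fourth is April 28.
At the standard offset (UTC−02:45), 16:15 UTC − 2h45m = 13:30 Dorium Isles standard time.
Daylight saving runs 19 November 2018 – 28 April 2019; the standard-time date in Dorium Isles, 2 May 2019, is outside that window, so Dorium Isles is on standard time at UTC−02:45.
16:15 UTC − 2h45m = 13:30 local.

13:30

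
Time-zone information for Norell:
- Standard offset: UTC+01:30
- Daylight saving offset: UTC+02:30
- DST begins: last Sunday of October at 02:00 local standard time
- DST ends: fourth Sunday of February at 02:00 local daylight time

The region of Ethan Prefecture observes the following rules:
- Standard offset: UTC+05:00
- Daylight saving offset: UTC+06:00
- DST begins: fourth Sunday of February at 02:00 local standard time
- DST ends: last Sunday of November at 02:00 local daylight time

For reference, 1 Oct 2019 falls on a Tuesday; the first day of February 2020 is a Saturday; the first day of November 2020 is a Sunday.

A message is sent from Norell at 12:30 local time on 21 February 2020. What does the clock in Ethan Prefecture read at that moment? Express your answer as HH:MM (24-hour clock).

15:00

1 October 2019 is a Tuesday, so Sundays fall on 6, 13, 20, 27; the last is October 27.
1 February 2020 is a Saturday, so the first Sunday is February 2 and the fourth is February 23.
21 February 2020 lies within the daylight-saving period (27 October 2019 – 23 February 2020), so Norell is on daylight time, UTC+02:30.
12:30 Norell − 2h30m = 10:00 UTC.
1 February 2020 is a Saturday, so the first Sunday is February 2 and the fourth is February 23.
1 November 2020 is a Sunday, so Sundays fall on 1, 8, 15, 22, 29; the last is November 29.
At the standard offset (UTC+05:00), 10:00 UTC + 5h = 15:00 Ethan Prefecture standard time.
The standard-time date in Ethan Prefecture, 21 February 2020, is outside the daylight-saving period (23 February – 29 November), so Ethan Prefecture is on standard time, UTC+05:00.
10:00 UTC + 5h = 15:00 Ethan Prefecture.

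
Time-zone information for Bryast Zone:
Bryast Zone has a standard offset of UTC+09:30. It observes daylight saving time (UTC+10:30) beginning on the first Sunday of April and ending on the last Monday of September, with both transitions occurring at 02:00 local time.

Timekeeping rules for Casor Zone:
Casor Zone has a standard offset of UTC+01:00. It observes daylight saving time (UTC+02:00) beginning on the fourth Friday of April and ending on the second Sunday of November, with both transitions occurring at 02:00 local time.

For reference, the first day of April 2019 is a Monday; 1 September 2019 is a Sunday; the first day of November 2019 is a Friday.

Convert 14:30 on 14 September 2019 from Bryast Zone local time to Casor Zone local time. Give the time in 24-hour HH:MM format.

06:00

1 April 2019 is a Monday, so the first Sunday is April 7.
1 September 2019 is a Sunday, so Mondays fall on 2, 9, 16, 23, 30; the last is September 30.
14 September 2019 falls between 7 April and 30 September, so daylight saving is in effect and Bryast Zone is at UTC+10:30.
14:30 Bryast Zone − 10h30m = 04:00 UTC.
1 April 2019 is a Monday, so the first Friday is April 5 and the fourth is April 26.
1 November 2019 is a Friday, so the first Sunday is November 3 and the second is November 10.
At the standard offset (UTC+01:00), 04:00 UTC + 1h = 05:00 Casor Zone standard time.
Daylight saving runs 26 April – 10 November; the standard-time date in Casor Zone, 14 September 2019, is inside that window, so Casor Zone is at UTC+02:00.
04:00 UTC + 2h = 06:00 Casor Zone.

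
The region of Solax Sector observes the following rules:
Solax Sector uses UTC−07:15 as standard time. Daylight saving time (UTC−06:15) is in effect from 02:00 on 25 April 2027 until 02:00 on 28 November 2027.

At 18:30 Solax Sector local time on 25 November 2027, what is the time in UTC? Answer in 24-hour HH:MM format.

Daylight saving runs 25 April – 28 November; 25 November 2027 is inside that window, so Solax Sector is at UTC−06:15.
18:30 local + 6h15m = 00:45 UTC (rolling into the next day, 26 November 2027).

00:45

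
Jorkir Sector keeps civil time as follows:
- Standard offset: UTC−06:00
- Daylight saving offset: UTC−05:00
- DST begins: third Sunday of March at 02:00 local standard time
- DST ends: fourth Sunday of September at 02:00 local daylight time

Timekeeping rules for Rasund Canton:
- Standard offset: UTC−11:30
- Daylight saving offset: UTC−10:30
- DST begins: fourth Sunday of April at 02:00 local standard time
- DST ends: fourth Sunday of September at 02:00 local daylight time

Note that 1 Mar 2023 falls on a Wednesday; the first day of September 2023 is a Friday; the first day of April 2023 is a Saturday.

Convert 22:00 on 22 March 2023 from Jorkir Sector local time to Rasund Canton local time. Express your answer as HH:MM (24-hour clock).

15:30

1 March 2023 is a Wednesday, so the first Sunday is March 5 and the third is March 19.
1 September 2023 is a Friday, so the first Sunday is September 3 and the fourth is September 24.
22 March 2023 falls between 19 March and 24 September, so daylight saving is in effect and Jorkir Sector is at UTC−05:00.
22:00 Jorkir Sector + 5h = 03:00 UTC (rolling into the next day, 23 March 2023).
1 April 2023 is a Saturday, so the first Sunday is April 2 and the fourth is April 23.
1 September 2023 is a Friday, so the first Sunday is September 3 and the fourth is September 24.
At the standard offset (UTC−11:30), 03:00 UTC − 11h30m = 15:30 Rasund Canton standard time (rolling into the previous day, 22 March 2023).
The standard-time date in Rasund Canton, 22 March 2023, does not fall between 23 April and 24 September, so daylight saving is not in effect and Rasund Canton is at UTC−11:30.
03:00 UTC − 11h30m = 15:30 Rasund Canton (rolling into the previous day, 22 March 2023).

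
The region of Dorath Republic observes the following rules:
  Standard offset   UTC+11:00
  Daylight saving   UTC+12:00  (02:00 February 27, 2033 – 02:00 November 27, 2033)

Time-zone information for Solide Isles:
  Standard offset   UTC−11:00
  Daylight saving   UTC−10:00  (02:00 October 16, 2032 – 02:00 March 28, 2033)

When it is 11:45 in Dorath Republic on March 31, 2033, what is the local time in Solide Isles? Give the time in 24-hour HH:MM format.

12:45

March 31, 2033 falls between 27 February and 27 November, so daylight saving is in effect and Dorath Republic is at UTC+12:00.
11:45 Dorath Republic − 12h = 23:45 UTC (rolling into the previous day, 30 March 2033).
At the standard offset (UTC−11:00), 23:45 UTC − 11h = 12:45 Solide Isles standard time.
The standard-time date in Solide Isles, March 30, 2033, is outside the daylight-saving period (16 October 2032 – 28 March 2033), so Solide Isles is on standard time, UTC−11:00.
23:45 UTC − 11h = 12:45 Solide Isles.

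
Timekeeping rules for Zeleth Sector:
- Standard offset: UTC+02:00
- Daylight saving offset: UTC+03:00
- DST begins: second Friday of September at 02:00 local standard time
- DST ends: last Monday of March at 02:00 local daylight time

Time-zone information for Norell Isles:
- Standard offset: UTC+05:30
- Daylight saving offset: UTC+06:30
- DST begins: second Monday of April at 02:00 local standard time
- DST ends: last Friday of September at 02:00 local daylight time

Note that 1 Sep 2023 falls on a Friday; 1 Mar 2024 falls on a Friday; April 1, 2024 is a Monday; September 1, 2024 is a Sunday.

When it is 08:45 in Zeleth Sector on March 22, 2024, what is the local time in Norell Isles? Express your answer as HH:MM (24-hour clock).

1 September 2023 is a Friday, so the first Friday is September 1 and the second is September 8.
1 March 2024 is a Friday, so Mondays fall on 4, 11, 18, 25; the last is March 25.
March 22, 2024 falls between 8 September 2023 and 25 March 2024, so daylight saving is in effect and Zeleth Sector is at UTC+03:00.
08:45 Zeleth Sector − 3h = 05:45 UTC.
1 April 2024 is a Monday, so the first Monday is April 1 and the second is April 8.
1 September 2024 is a Sunday, so Fridays fall on 6, 13, 20, 27; the last is September 27.
At the standard offset (UTC+05:30), 05:45 UTC + 5h30m = 11:15 Norell Isles standard time.
Daylight saving runs 8 April – 27 September; the standard-time date in Norell Isles, March 22, 2024, is outside that window, so Norell Isles is on standard time at UTC+05:30.
05:45 UTC + 5h30m = 11:15 Norell Isles.

11:15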